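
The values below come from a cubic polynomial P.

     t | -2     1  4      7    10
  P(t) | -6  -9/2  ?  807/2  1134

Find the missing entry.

78

The 4 known points determine the degree-3 polynomial uniquely.
Write P(t) = at^3 + bt^2 + ct + d. Substituting each data point gives a linear system:
  -8a + 4b - 2c + d = -6
  a + b + c + d = -9/2
  343a + 49b + 7c + d = 807/2
  1000a + 100b + 10c + d = 1134
Solving the system yields a = 1, b = 3/2, c = -1, d = -6.
So P(t) = t³ + (3/2)t² - t - 6.
Then P(4) = 78.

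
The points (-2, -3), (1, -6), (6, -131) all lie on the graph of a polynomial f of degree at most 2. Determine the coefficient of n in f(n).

-4

Write f(n) = an^2 + bn + c. Substituting each data point gives a linear system:
  4a - 2b + c = -3
  a + b + c = -6
  36a + 6b + c = -131
Solving the system yields a = -3, b = -4, c = 1.
So f(n) = -3n^2 - 4n + 1.
The coefficient of n is -4.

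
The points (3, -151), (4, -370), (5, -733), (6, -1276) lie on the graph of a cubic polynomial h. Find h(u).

h(u) = -6u^3 + 3u + 2

Write h(u) = au^3 + bu^2 + cu + d. Substituting each data point gives a linear system:
  27a + 9b + 3c + d = -151
  64a + 16b + 4c + d = -370
  125a + 25b + 5c + d = -733
  216a + 36b + 6c + d = -1276
Solving the system yields a = -6, b = 0, c = 3, d = 2.
So h(u) = -6u^3 + 3u + 2.
Check: h(3) = -151. ✓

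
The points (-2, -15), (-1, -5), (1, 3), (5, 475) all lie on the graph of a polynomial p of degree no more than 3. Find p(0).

Using the Lagrange interpolation formula with nodes -2, -1, 1, 5:
  L_0(t) = (t + 1)(t - 1)(t - 5) / -21
  L_1(t) = (t + 2)(t - 1)(t - 5) / 12
  L_2(t) = (t + 2)(t + 1)(t - 5) / -24
  L_3(t) = (t + 2)(t + 1)(t - 1) / 168
Then p(t) = -15·L_0(t) - 5·L_1(t) + 3·L_2(t) + 475·L_3(t).
Expanding and collecting terms gives p(t) = 3t³ + 4t² + t - 5.
Evaluating at t = 0: p(0) = -5.

-5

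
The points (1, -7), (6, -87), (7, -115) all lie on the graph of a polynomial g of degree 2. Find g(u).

Write g(u) = au^2 + bu + c. Substituting each data point gives a linear system:
  a + b + c = -7
  36a + 6b + c = -87
  49a + 7b + c = -115
Solving the system yields a = -2, b = -2, c = -3.
So g(u) = -2u^2 - 2u - 3.
Check: g(7) = -115. ✓

g(u) = -2u^2 - 2u - 3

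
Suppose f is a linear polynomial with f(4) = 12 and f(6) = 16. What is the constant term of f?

4

Write f(t) = at + b. Substituting each data point gives a linear system:
  4a + b = 12
  6a + b = 16
Solving the system yields a = 2, b = 4.
So f(t) = 2t + 4.
The constant term is 4.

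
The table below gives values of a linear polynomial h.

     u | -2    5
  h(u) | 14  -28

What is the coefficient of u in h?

-6

Write h(u) = au + b. Substituting each data point gives a linear system:
  -2a + b = 14
  5a + b = -28
Solving the system yields a = -6, b = 2.
So h(u) = -6u + 2.
The leading coefficient is -6.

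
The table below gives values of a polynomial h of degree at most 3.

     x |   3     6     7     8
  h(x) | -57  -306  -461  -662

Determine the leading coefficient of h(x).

-1

Write h(x) = ax^3 + bx^2 + cx + d. Substituting each data point gives a linear system:
  27a + 9b + 3c + d = -57
  216a + 36b + 6c + d = -306
  343a + 49b + 7c + d = -461
  512a + 64b + 8c + d = -662
Solving the system yields a = -1, b = -2, c = -2, d = -6.
So h(x) = -x^3 - 2x^2 - 2x - 6.
The leading coefficient is -1.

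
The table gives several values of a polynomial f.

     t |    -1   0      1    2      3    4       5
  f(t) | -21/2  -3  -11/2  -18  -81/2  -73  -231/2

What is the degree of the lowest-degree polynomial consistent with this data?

Forward differences of the values at t = -1, 0, 1, 2, 3, 4, 5:
  f  : -21/2  -3  -11/2  -18  -81/2  -73  -231/2
  Δ  : 15/2  -5/2  -25/2  -45/2  -65/2  -85/2
  Δ^2: -10  -10  -10  -10  -10
  Δ^3: 0  0  0  0
  Δ^4: 0  0  0
  Δ^5: 0  0
  Δ^6: 0
The second differences are constant (-10) and nonzero, while all higher differences vanish, so the minimal degree is 2.

2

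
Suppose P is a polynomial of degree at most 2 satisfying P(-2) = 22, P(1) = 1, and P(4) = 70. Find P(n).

P(n) = 5n^2 - 2n - 2

Using the Lagrange interpolation formula with nodes -2, 1, 4:
  L_0(n) = (n - 1)(n - 4) / 18
  L_1(n) = (n + 2)(n - 4) / -9
  L_2(n) = (n + 2)(n - 1) / 18
Then P(n) = 22·L_0(n) + 1·L_1(n) + 70·L_2(n).
Expanding and collecting terms gives P(n) = 5n^2 - 2n - 2.
Check: P(4) = 70. ✓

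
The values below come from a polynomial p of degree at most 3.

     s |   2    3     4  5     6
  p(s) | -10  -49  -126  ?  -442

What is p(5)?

The 4 known points determine the degree-3 polynomial uniquely.
Write p(s) = as^3 + bs^2 + cs + d. Substituting each data point gives a linear system:
  8a + 4b + 2c + d = -10
  27a + 9b + 3c + d = -49
  64a + 16b + 4c + d = -126
  216a + 36b + 6c + d = -442
Solving the system yields a = -2, b = -1, c = 4, d = 2.
So p(s) = -2s³ - s² + 4s + 2.
Then p(5) = -253.

-253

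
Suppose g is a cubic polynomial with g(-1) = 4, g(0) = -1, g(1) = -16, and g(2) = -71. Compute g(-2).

29

Write g(u) = au^3 + bu^2 + cu + d. Substituting each data point gives a linear system:
  -a + b - c + d = 4
  d = -1
  a + b + c + d = -16
  8a + 4b + 2c + d = -71
Solving the system yields a = -5, b = -5, c = -5, d = -1.
So g(u) = -5u^3 - 5u^2 - 5u - 1.
Then g(-2) = 29.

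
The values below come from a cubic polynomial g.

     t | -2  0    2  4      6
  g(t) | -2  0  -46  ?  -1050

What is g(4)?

On equispaced nodes a degree-3 polynomial has vanishing fourth forward difference, so
  g(-2) - 4·g(0) + 6·g(2) - 4·g(4) + g(6) = 0.
Substituting the known values and solving for g(4):
  -4·g(4) = 1328
  g(4) = -332.

-332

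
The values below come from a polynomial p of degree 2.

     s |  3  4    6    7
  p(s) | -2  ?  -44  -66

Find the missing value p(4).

The 3 known points determine the degree-2 polynomial uniquely.
Write p(s) = as^2 + bs + c. Substituting each data point gives a linear system:
  9a + 3b + c = -2
  36a + 6b + c = -44
  49a + 7b + c = -66
Solving the system yields a = -2, b = 4, c = 4.
So p(s) = -2s² + 4s + 4.
Then p(4) = -12.

-12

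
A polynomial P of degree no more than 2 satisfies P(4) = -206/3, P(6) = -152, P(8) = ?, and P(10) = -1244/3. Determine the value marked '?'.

On equispaced nodes a degree-2 polynomial has vanishing third forward difference, so
  - P(4) + 3·P(6) - 3·P(8) + P(10) = 0.
Substituting the known values and solving for P(8):
  -3·P(8) = 802
  P(8) = -802/3.

-802/3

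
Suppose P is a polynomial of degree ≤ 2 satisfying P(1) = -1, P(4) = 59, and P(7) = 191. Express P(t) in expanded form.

P(t) = 4t^2 - 5

Write P(t) = at^2 + bt + c. Substituting each data point gives a linear system:
  a + b + c = -1
  16a + 4b + c = 59
  49a + 7b + c = 191
Solving the system yields a = 4, b = 0, c = -5.
So P(t) = 4t^2 - 5.
Check: P(1) = -1. ✓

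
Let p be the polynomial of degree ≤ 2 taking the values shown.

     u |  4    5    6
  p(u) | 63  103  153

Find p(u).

p(u) = 5u^2 - 5u + 3

Write p(u) = au^2 + bu + c. Substituting each data point gives a linear system:
  16a + 4b + c = 63
  25a + 5b + c = 103
  36a + 6b + c = 153
Solving the system yields a = 5, b = -5, c = 3.
So p(u) = 5u^2 - 5u + 3.
Check: p(5) = 103. ✓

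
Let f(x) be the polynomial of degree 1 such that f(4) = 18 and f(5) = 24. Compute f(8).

42

Using the Lagrange interpolation formula with nodes 4, 5:
  L_0(x) = (x - 5) / -1
  L_1(x) = (x - 4) / 1
Then f(x) = 18·L_0(x) + 24·L_1(x).
Expanding and collecting terms gives f(x) = 6x - 6.
Evaluating at x = 8: f(8) = 42.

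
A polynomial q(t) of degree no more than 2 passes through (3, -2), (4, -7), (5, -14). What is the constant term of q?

Write q(t) = at^2 + bt + c. Substituting each data point gives a linear system:
  9a + 3b + c = -2
  16a + 4b + c = -7
  25a + 5b + c = -14
Solving the system yields a = -1, b = 2, c = 1.
So q(t) = -t² + 2t + 1.
The constant term is 1.

1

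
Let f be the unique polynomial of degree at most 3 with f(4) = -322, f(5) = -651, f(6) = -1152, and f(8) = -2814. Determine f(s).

Write f(s) = as^3 + bs^2 + cs + d. Substituting each data point gives a linear system:
  64a + 16b + 4c + d = -322
  125a + 25b + 5c + d = -651
  216a + 36b + 6c + d = -1152
  512a + 64b + 8c + d = -2814
Solving the system yields a = -6, b = 4, c = 1, d = -6.
So f(s) = -6s^3 + 4s^2 + s - 6.
Check: f(5) = -651. ✓

f(s) = -6s^3 + 4s^2 + s - 6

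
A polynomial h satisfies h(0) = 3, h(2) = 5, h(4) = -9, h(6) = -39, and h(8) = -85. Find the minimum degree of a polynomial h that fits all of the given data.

Forward differences of the values at t = 0, 2, 4, 6, 8:
  h  : 3  5  -9  -39  -85
  Δ  : 2  -14  -30  -46
  Δ^2: -16  -16  -16
  Δ^3: 0  0
  Δ^4: 0
The second differences are constant (-16) and nonzero, while all higher differences vanish, so the minimal degree is 2.

2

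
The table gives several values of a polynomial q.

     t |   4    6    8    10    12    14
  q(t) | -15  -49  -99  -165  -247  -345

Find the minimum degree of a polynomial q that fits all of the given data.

2

Forward differences of the values at t = 4, 6, 8, 10, 12, 14:
  q  : -15  -49  -99  -165  -247  -345
  Δ  : -34  -50  -66  -82  -98
  Δ^2: -16  -16  -16  -16
  Δ^3: 0  0  0
  Δ^4: 0  0
  Δ^5: 0
The second differences are constant (-16) and nonzero, while all higher differences vanish, so the minimal degree is 2.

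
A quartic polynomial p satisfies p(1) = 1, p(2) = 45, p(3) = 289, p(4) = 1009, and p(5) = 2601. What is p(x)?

Using the Lagrange interpolation formula with nodes 1, 2, 3, 4, 5:
  L_0(x) = (x - 2)(x - 3)(x - 4)(x - 5) / 24
  L_1(x) = (x - 1)(x - 3)(x - 4)(x - 5) / -6
  L_2(x) = (x - 1)(x - 2)(x - 4)(x - 5) / 4
  L_3(x) = (x - 1)(x - 2)(x - 3)(x - 5) / -6
  L_4(x) = (x - 1)(x - 2)(x - 3)(x - 4) / 24
Then p(x) = 1·L_0(x) + 45·L_1(x) + 289·L_2(x) + 1009·L_3(x) + 2601·L_4(x).
Expanding and collecting terms gives p(x) = 5x⁴ - 4x³ - x² + 1.
Check: p(3) = 289. ✓

p(x) = 5x^4 - 4x^3 - x^2 + 1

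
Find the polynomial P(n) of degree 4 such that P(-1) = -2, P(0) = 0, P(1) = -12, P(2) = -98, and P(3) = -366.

Using the Lagrange interpolation formula with nodes -1, 0, 1, 2, 3:
  L_0(n) = n(n - 1)(n - 2)(n - 3) / 24
  L_1(n) = (n + 1)(n - 1)(n - 2)(n - 3) / -6
  L_2(n) = (n + 1)n(n - 2)(n - 3) / 4
  L_3(n) = (n + 1)n(n - 1)(n - 3) / -6
  L_4(n) = (n + 1)n(n - 1)(n - 2) / 24
Then P(n) = -2·L_0(n) + 0·L_1(n) - 12·L_2(n) - 98·L_3(n) - 366·L_4(n).
Expanding and collecting terms gives P(n) = -2n⁴ - 6n³ - 5n² + n.
Check: P(1) = -12. ✓

P(n) = -2n^4 - 6n^3 - 5n^2 + n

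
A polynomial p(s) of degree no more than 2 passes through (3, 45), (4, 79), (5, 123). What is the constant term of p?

Write p(s) = as^2 + bs + c. Substituting each data point gives a linear system:
  9a + 3b + c = 45
  16a + 4b + c = 79
  25a + 5b + c = 123
Solving the system yields a = 5, b = -1, c = 3.
So p(s) = 5s² - s + 3.
The constant term is 3.

3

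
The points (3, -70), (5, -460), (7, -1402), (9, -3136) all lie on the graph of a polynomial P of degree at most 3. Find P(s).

P(s) = -5s^3 + 6s^2 + 2s + 5

Write P(s) = as^3 + bs^2 + cs + d. Substituting each data point gives a linear system:
  27a + 9b + 3c + d = -70
  125a + 25b + 5c + d = -460
  343a + 49b + 7c + d = -1402
  729a + 81b + 9c + d = -3136
Solving the system yields a = -5, b = 6, c = 2, d = 5.
So P(s) = -5s^3 + 6s^2 + 2s + 5.
Check: P(9) = -3136. ✓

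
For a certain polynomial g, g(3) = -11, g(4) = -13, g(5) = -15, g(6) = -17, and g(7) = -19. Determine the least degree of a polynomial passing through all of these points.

1

Forward differences of the values at n = 3, 4, 5, 6, 7:
  g  : -11  -13  -15  -17  -19
  Δ  : -2  -2  -2  -2
  Δ^2: 0  0  0
  Δ^3: 0  0
  Δ^4: 0
The first differences are constant (-2) and nonzero, while all higher differences vanish, so the minimal degree is 1.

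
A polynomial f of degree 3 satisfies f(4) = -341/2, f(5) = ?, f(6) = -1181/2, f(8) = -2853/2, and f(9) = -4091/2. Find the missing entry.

-675/2

The 4 known points determine the degree-3 polynomial uniquely.
Write f(n) = an^3 + bn^2 + cn + d. Substituting each data point gives a linear system:
  64a + 16b + 4c + d = -341/2
  216a + 36b + 6c + d = -1181/2
  512a + 64b + 8c + d = -2853/2
  729a + 81b + 9c + d = -4091/2
Solving the system yields a = -3, b = 2, c = -2, d = -5/2.
So f(n) = -3n³ + 2n² - 2n - 5/2.
Then f(5) = -675/2.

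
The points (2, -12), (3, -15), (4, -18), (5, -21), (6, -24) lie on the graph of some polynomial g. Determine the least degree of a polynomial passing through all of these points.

Forward differences of the values at n = 2, 3, 4, 5, 6:
  g  : -12  -15  -18  -21  -24
  Δ  : -3  -3  -3  -3
  Δ^2: 0  0  0
  Δ^3: 0  0
  Δ^4: 0
The first differences are constant (-3) and nonzero, while all higher differences vanish, so the minimal degree is 1.

1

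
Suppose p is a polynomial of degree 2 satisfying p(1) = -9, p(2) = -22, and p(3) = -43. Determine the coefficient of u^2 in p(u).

-4

Write p(u) = au^2 + bu + c. Substituting each data point gives a linear system:
  a + b + c = -9
  4a + 2b + c = -22
  9a + 3b + c = -43
Solving the system yields a = -4, b = -1, c = -4.
So p(u) = -4u^2 - u - 4.
The leading coefficient is -4.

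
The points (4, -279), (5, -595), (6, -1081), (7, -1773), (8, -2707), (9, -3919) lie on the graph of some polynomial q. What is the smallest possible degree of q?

3

Forward differences of the values at s = 4, 5, 6, 7, 8, 9:
  q  : -279  -595  -1081  -1773  -2707  -3919
  Δ  : -316  -486  -692  -934  -1212
  Δ^2: -170  -206  -242  -278
  Δ^3: -36  -36  -36
  Δ^4: 0  0
  Δ^5: 0
The third differences are constant (-36) and nonzero, while all higher differences vanish, so the minimal degree is 3.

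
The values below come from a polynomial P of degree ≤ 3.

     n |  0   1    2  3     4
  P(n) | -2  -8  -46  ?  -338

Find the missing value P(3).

-146

The 4 known points determine the degree-3 polynomial uniquely.
Write P(n) = an^3 + bn^2 + cn + d. Substituting each data point gives a linear system:
  d = -2
  a + b + c + d = -8
  8a + 4b + 2c + d = -46
  64a + 16b + 4c + d = -338
Solving the system yields a = -5, b = -1, c = 0, d = -2.
So P(n) = -5n^3 - n^2 - 2.
Then P(3) = -146.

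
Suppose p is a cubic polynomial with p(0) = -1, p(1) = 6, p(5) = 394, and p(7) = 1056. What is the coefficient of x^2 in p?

Write p(x) = ax^3 + bx^2 + cx + d. Substituting each data point gives a linear system:
  d = -1
  a + b + c + d = 6
  125a + 25b + 5c + d = 394
  343a + 49b + 7c + d = 1056
Solving the system yields a = 3, b = 0, c = 4, d = -1.
So p(x) = 3x^3 + 4x - 1.
The coefficient of x^2 is 0.

0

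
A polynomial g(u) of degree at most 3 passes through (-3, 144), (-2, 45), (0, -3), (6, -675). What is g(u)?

Write g(u) = au^3 + bu^2 + cu + d. Substituting each data point gives a linear system:
  -27a + 9b - 3c + d = 144
  -8a + 4b - 2c + d = 45
  d = -3
  216a + 36b + 6c + d = -675
Solving the system yields a = -4, b = 5, c = 2, d = -3.
So g(u) = -4u^3 + 5u^2 + 2u - 3.
Check: g(0) = -3. ✓

g(u) = -4u^3 + 5u^2 + 2u - 3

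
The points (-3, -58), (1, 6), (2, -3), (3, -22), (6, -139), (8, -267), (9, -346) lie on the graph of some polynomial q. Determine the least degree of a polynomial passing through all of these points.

Divided differences on the nodes -3, 1, 2, 3, 6, 8, 9:
  order 0: -58  6  -3  -22  -139  -267  -346
  order 1: 16  -9  -19  -39  -64  -79
  order 2: -5  -5  -5  -5  -5
  order 3: 0  0  0  0
  order 4: 0  0  0
  order 5: 0  0
  order 6: 0
The order-2 divided differences are all -5 (nonzero) and every higher order vanishes, so the data lies on a polynomial of degree exactly 2.

2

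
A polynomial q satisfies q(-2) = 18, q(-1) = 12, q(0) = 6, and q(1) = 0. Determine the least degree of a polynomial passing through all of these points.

1

Forward differences of the values at t = -2, -1, 0, 1:
  q  : 18  12  6  0
  Δ  : -6  -6  -6
  Δ^2: 0  0
  Δ^3: 0
The first differences are constant (-6) and nonzero, while all higher differences vanish, so the minimal degree is 1.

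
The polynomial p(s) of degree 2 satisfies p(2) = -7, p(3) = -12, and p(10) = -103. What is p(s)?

p(s) = -s^2 - 3

Write p(s) = as^2 + bs + c. Substituting each data point gives a linear system:
  4a + 2b + c = -7
  9a + 3b + c = -12
  100a + 10b + c = -103
Solving the system yields a = -1, b = 0, c = -3.
So p(s) = -s^2 - 3.
Check: p(10) = -103. ✓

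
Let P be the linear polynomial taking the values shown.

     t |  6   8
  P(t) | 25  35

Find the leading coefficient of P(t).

Write P(t) = at + b. Substituting each data point gives a linear system:
  6a + b = 25
  8a + b = 35
Solving the system yields a = 5, b = -5.
So P(t) = 5t - 5.
The leading coefficient is 5.

5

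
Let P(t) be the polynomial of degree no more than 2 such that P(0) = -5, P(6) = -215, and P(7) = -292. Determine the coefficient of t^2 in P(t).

-6

Write P(t) = at^2 + bt + c. Substituting each data point gives a linear system:
  c = -5
  36a + 6b + c = -215
  49a + 7b + c = -292
Solving the system yields a = -6, b = 1, c = -5.
So P(t) = -6t^2 + t - 5.
The leading coefficient is -6.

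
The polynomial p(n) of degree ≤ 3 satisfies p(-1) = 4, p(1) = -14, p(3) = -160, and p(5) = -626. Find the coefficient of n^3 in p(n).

Write p(n) = an^3 + bn^2 + cn + d. Substituting each data point gives a linear system:
  -a + b - c + d = 4
  a + b + c + d = -14
  27a + 9b + 3c + d = -160
  125a + 25b + 5c + d = -626
Solving the system yields a = -4, b = -4, c = -5, d = -1.
So p(n) = -4n^3 - 4n^2 - 5n - 1.
The leading coefficient is -4.

-4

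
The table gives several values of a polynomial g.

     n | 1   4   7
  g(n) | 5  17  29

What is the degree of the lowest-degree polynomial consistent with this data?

Forward differences of the values at n = 1, 4, 7:
  g  : 5  17  29
  Δ  : 12  12
  Δ^2: 0
The first differences are constant (12) and nonzero, while all higher differences vanish, so the minimal degree is 1.

1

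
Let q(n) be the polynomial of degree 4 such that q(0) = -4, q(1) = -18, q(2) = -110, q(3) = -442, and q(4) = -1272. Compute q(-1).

Using the Lagrange interpolation formula with nodes 0, 1, 2, 3, 4:
  L_0(n) = (n - 1)(n - 2)(n - 3)(n - 4) / 24
  L_1(n) = n(n - 2)(n - 3)(n - 4) / -6
  L_2(n) = n(n - 1)(n - 3)(n - 4) / 4
  L_3(n) = n(n - 1)(n - 2)(n - 4) / -6
  L_4(n) = n(n - 1)(n - 2)(n - 3) / 24
Then q(n) = -4·L_0(n) - 18·L_1(n) - 110·L_2(n) - 442·L_3(n) - 1272·L_4(n).
Expanding and collecting terms gives q(n) = -4n^4 - 3n^3 - 2n^2 - 5n - 4.
Evaluating at n = -1: q(-1) = -2.

-2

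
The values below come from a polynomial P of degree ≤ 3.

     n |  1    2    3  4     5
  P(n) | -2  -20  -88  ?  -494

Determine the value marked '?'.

-236

The 4 known points determine the degree-3 polynomial uniquely.
Write P(n) = an^3 + bn^2 + cn + d. Substituting each data point gives a linear system:
  a + b + c + d = -2
  8a + 4b + 2c + d = -20
  27a + 9b + 3c + d = -88
  125a + 25b + 5c + d = -494
Solving the system yields a = -5, b = 5, c = 2, d = -4.
So P(n) = -5n^3 + 5n^2 + 2n - 4.
Then P(4) = -236.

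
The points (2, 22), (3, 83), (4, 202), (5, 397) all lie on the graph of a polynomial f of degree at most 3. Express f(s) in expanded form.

f(s) = 3s^3 + 2s^2 - 6s + 2

Write f(s) = as^3 + bs^2 + cs + d. Substituting each data point gives a linear system:
  8a + 4b + 2c + d = 22
  27a + 9b + 3c + d = 83
  64a + 16b + 4c + d = 202
  125a + 25b + 5c + d = 397
Solving the system yields a = 3, b = 2, c = -6, d = 2.
So f(s) = 3s^3 + 2s^2 - 6s + 2.
Check: f(3) = 83. ✓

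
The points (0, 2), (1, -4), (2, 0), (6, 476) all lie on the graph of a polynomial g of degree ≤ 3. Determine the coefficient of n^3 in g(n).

3

Write g(n) = an^3 + bn^2 + cn + d. Substituting each data point gives a linear system:
  d = 2
  a + b + c + d = -4
  8a + 4b + 2c + d = 0
  216a + 36b + 6c + d = 476
Solving the system yields a = 3, b = -4, c = -5, d = 2.
So g(n) = 3n^3 - 4n^2 - 5n + 2.
The leading coefficient is 3.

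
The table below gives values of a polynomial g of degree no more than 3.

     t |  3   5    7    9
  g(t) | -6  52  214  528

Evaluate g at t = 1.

Forward differences of the values at t = 3, 5, 7, 9:
  g  : -6  52  214  528
  Δ  : 58  162  314
  Δ^2: 104  152
  Δ^3: 48
The third differences are constant, confirming degree 3.
Interpolating (Newton forward form) and evaluating at t = 1 gives g(1) = -8.

-8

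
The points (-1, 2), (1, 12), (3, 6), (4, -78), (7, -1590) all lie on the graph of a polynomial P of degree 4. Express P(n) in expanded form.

P(n) = -n^4 + 2n^3 + 2n^2 + 3n + 6

Write P(n) = an^4 + bn^3 + cn^2 + dn + e. Substituting each data point gives a linear system:
  a - b + c - d + e = 2
  a + b + c + d + e = 12
  81a + 27b + 9c + 3d + e = 6
  256a + 64b + 16c + 4d + e = -78
  2401a + 343b + 49c + 7d + e = -1590
Solving the system yields a = -1, b = 2, c = 2, d = 3, e = 6.
So P(n) = -n^4 + 2n^3 + 2n^2 + 3n + 6.
Check: P(4) = -78. ✓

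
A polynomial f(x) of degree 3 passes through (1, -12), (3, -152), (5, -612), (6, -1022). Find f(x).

f(x) = -4x^3 - 4x^2 - 2x - 2

Using the Lagrange interpolation formula with nodes 1, 3, 5, 6:
  L_0(x) = (x - 3)(x - 5)(x - 6) / -40
  L_1(x) = (x - 1)(x - 5)(x - 6) / 12
  L_2(x) = (x - 1)(x - 3)(x - 6) / -8
  L_3(x) = (x - 1)(x - 3)(x - 5) / 15
Then f(x) = -12·L_0(x) - 152·L_1(x) - 612·L_2(x) - 1022·L_3(x).
Expanding and collecting terms gives f(x) = -4x^3 - 4x^2 - 2x - 2.
Check: f(6) = -1022. ✓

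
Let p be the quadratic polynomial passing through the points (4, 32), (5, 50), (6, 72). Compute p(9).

162

Write p(t) = at^2 + bt + c. Substituting each data point gives a linear system:
  16a + 4b + c = 32
  25a + 5b + c = 50
  36a + 6b + c = 72
Solving the system yields a = 2, b = 0, c = 0.
So p(t) = 2t^2.
Then p(9) = 162.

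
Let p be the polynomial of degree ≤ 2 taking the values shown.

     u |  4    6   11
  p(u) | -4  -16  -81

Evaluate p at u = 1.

Using the Lagrange interpolation formula with nodes 4, 6, 11:
  L_0(u) = (u - 6)(u - 11) / 14
  L_1(u) = (u - 4)(u - 11) / -10
  L_2(u) = (u - 4)(u - 6) / 35
Then p(u) = -4·L_0(u) - 16·L_1(u) - 81·L_2(u).
Expanding and collecting terms gives p(u) = -u² + 4u - 4.
Evaluating at u = 1: p(1) = -1.

-1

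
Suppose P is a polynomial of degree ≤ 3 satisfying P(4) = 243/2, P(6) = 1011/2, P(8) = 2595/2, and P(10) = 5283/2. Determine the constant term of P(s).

Write P(s) = as^3 + bs^2 + cs + d. Substituting each data point gives a linear system:
  64a + 16b + 4c + d = 243/2
  216a + 36b + 6c + d = 1011/2
  512a + 64b + 8c + d = 2595/2
  1000a + 100b + 10c + d = 5283/2
Solving the system yields a = 3, b = -3, c = -6, d = 3/2.
So P(s) = 3s³ - 3s² - 6s + 3/2.
The constant term is 3/2.

3/2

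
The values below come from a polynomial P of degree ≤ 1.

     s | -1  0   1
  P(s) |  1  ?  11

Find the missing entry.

6

The 2 known points determine the degree-1 polynomial uniquely.
Write P(s) = as + b. Substituting each data point gives a linear system:
  -a + b = 1
  a + b = 11
Solving the system yields a = 5, b = 6.
So P(s) = 5s + 6.
Then P(0) = 6.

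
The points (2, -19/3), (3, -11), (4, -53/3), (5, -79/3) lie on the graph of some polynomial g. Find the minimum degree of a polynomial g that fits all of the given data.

2

Forward differences of the values at t = 2, 3, 4, 5:
  g  : -19/3  -11  -53/3  -79/3
  Δ  : -14/3  -20/3  -26/3
  Δ^2: -2  -2
  Δ^3: 0
The second differences are constant (-2) and nonzero, while all higher differences vanish, so the minimal degree is 2.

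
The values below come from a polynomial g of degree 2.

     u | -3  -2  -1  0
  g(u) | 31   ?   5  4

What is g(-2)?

14

The 3 known points determine the degree-2 polynomial uniquely.
Write g(u) = au^2 + bu + c. Substituting each data point gives a linear system:
  9a - 3b + c = 31
  a - b + c = 5
  c = 4
Solving the system yields a = 4, b = 3, c = 4.
So g(u) = 4u² + 3u + 4.
Then g(-2) = 14.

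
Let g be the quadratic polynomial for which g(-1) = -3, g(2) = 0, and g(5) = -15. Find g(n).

Write g(n) = an^2 + bn + c. Substituting each data point gives a linear system:
  a - b + c = -3
  4a + 2b + c = 0
  25a + 5b + c = -15
Solving the system yields a = -1, b = 2, c = 0.
So g(n) = -n^2 + 2n.
Check: g(-1) = -3. ✓

g(n) = -n^2 + 2n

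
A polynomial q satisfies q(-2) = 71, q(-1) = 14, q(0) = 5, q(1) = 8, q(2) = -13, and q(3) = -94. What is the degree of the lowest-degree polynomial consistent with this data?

3

Forward differences of the values at n = -2, -1, 0, 1, 2, 3:
  q  : 71  14  5  8  -13  -94
  Δ  : -57  -9  3  -21  -81
  Δ^2: 48  12  -24  -60
  Δ^3: -36  -36  -36
  Δ^4: 0  0
  Δ^5: 0
The third differences are constant (-36) and nonzero, while all higher differences vanish, so the minimal degree is 3.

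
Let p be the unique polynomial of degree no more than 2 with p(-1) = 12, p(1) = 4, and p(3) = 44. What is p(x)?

p(x) = 6x^2 - 4x + 2

Using the Lagrange interpolation formula with nodes -1, 1, 3:
  L_0(x) = (x - 1)(x - 3) / 8
  L_1(x) = (x + 1)(x - 3) / -4
  L_2(x) = (x + 1)(x - 1) / 8
Then p(x) = 12·L_0(x) + 4·L_1(x) + 44·L_2(x).
Expanding and collecting terms gives p(x) = 6x^2 - 4x + 2.
Check: p(1) = 4. ✓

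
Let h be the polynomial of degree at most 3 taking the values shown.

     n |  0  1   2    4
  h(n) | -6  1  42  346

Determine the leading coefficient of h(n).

5

Write h(n) = an^3 + bn^2 + cn + d. Substituting each data point gives a linear system:
  d = -6
  a + b + c + d = 1
  8a + 4b + 2c + d = 42
  64a + 16b + 4c + d = 346
Solving the system yields a = 5, b = 2, c = 0, d = -6.
So h(n) = 5n^3 + 2n^2 - 6.
The leading coefficient is 5.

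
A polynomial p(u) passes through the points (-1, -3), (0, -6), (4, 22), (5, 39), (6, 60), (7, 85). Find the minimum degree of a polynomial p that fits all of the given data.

2

Divided differences on the nodes -1, 0, 4, 5, 6, 7:
  order 0: -3  -6  22  39  60  85
  order 1: -3  7  17  21  25
  order 2: 2  2  2  2
  order 3: 0  0  0
  order 4: 0  0
  order 5: 0
The order-2 divided differences are all 2 (nonzero) and every higher order vanishes, so the data lies on a polynomial of degree exactly 2.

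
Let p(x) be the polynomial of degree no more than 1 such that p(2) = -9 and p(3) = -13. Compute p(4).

-17

Using the Lagrange interpolation formula with nodes 2, 3:
  L_0(x) = (x - 3) / -1
  L_1(x) = (x - 2) / 1
Then p(x) = -9·L_0(x) - 13·L_1(x).
Expanding and collecting terms gives p(x) = -4x - 1.
Evaluating at x = 4: p(4) = -17.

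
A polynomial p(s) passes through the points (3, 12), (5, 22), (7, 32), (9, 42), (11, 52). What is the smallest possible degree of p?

1

Forward differences of the values at s = 3, 5, 7, 9, 11:
  p  : 12  22  32  42  52
  Δ  : 10  10  10  10
  Δ^2: 0  0  0
  Δ^3: 0  0
  Δ^4: 0
The first differences are constant (10) and nonzero, while all higher differences vanish, so the minimal degree is 1.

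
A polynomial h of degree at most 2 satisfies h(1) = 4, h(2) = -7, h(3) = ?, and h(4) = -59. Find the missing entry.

-28

The 3 known points determine the degree-2 polynomial uniquely.
Write h(t) = at^2 + bt + c. Substituting each data point gives a linear system:
  a + b + c = 4
  4a + 2b + c = -7
  16a + 4b + c = -59
Solving the system yields a = -5, b = 4, c = 5.
So h(t) = -5t² + 4t + 5.
Then h(3) = -28.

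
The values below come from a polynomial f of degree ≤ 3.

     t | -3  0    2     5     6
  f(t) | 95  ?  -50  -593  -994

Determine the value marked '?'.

The 4 known points determine the degree-3 polynomial uniquely.
Write f(t) = at^3 + bt^2 + ct + d. Substituting each data point gives a linear system:
  -27a + 9b - 3c + d = 95
  8a + 4b + 2c + d = -50
  125a + 25b + 5c + d = -593
  216a + 36b + 6c + d = -994
Solving the system yields a = -4, b = -3, c = -4, d = 2.
So f(t) = -4t^3 - 3t^2 - 4t + 2.
Then f(0) = 2.

2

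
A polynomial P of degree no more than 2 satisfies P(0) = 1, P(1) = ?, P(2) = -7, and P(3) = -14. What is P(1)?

-2

On equispaced nodes a degree-2 polynomial has vanishing third forward difference, so
  - P(0) + 3·P(1) - 3·P(2) + P(3) = 0.
Substituting the known values and solving for P(1):
  3·P(1) = -6
  P(1) = -2.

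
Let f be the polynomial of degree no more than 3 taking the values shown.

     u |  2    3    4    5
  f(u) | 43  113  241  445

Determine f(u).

Using the Lagrange interpolation formula with nodes 2, 3, 4, 5:
  L_0(u) = (u - 3)(u - 4)(u - 5) / -6
  L_1(u) = (u - 2)(u - 4)(u - 5) / 2
  L_2(u) = (u - 2)(u - 3)(u - 5) / -2
  L_3(u) = (u - 2)(u - 3)(u - 4) / 6
Then f(u) = 43·L_0(u) + 113·L_1(u) + 241·L_2(u) + 445·L_3(u).
Expanding and collecting terms gives f(u) = 3u^3 + 2u^2 + 3u + 5.
Check: f(4) = 241. ✓

f(u) = 3u^3 + 2u^2 + 3u + 5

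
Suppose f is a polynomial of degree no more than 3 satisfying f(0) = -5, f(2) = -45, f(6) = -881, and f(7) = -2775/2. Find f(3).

-247/2

Using the Lagrange interpolation formula with nodes 0, 2, 6, 7:
  L_0(n) = (n - 2)(n - 6)(n - 7) / -84
  L_1(n) = n(n - 6)(n - 7) / 40
  L_2(n) = n(n - 2)(n - 7) / -24
  L_3(n) = n(n - 2)(n - 6) / 35
Then f(n) = -5·L_0(n) - 45·L_1(n) - 881·L_2(n) - 2775/2·L_3(n).
Expanding and collecting terms gives f(n) = -4n³ + (1/2)n² - 5n - 5.
Evaluating at n = 3: f(3) = -247/2.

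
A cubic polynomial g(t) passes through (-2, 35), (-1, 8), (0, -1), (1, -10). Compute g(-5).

Forward differences of the values at t = -2, -1, 0, 1:
  g  : 35  8  -1  -10
  Δ  : -27  -9  -9
  Δ^2: 18  0
  Δ^3: -18
The third differences are constant, confirming degree 3.
Interpolating (Newton forward form) and evaluating at t = -5 gives g(-5) = 404.

404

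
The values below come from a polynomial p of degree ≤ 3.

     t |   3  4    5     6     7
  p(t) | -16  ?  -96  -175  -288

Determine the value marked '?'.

-45

The 4 known points determine the degree-3 polynomial uniquely.
Write p(t) = at^3 + bt^2 + ct + d. Substituting each data point gives a linear system:
  27a + 9b + 3c + d = -16
  125a + 25b + 5c + d = -96
  216a + 36b + 6c + d = -175
  343a + 49b + 7c + d = -288
Solving the system yields a = -1, b = 1, c = 1, d = -1.
So p(t) = -t^3 + t^2 + t - 1.
Then p(4) = -45.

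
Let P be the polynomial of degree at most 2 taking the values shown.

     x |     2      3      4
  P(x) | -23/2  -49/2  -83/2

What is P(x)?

P(x) = -2x^2 - 3x + 5/2

Using the Lagrange interpolation formula with nodes 2, 3, 4:
  L_0(x) = (x - 3)(x - 4) / 2
  L_1(x) = (x - 2)(x - 4) / -1
  L_2(x) = (x - 2)(x - 3) / 2
Then P(x) = -23/2·L_0(x) - 49/2·L_1(x) - 83/2·L_2(x).
Expanding and collecting terms gives P(x) = -2x^2 - 3x + 5/2.
Check: P(2) = -23/2. ✓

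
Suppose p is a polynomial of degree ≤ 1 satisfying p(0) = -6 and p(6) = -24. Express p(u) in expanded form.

Using the Lagrange interpolation formula with nodes 0, 6:
  L_0(u) = (u - 6) / -6
  L_1(u) = u / 6
Then p(u) = -6·L_0(u) - 24·L_1(u).
Expanding and collecting terms gives p(u) = -3u - 6.
Check: p(6) = -24. ✓

p(u) = -3u - 6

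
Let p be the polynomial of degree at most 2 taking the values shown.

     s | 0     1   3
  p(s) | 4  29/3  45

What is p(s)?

p(s) = 4s^2 + (5/3)s + 4

Using the Lagrange interpolation formula with nodes 0, 1, 3:
  L_0(s) = (s - 1)(s - 3) / 3
  L_1(s) = s(s - 3) / -2
  L_2(s) = s(s - 1) / 6
Then p(s) = 4·L_0(s) + 29/3·L_1(s) + 45·L_2(s).
Expanding and collecting terms gives p(s) = 4s² + (5/3)s + 4.
Check: p(0) = 4. ✓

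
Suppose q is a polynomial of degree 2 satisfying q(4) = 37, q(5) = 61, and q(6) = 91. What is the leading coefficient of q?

Write q(u) = au^2 + bu + c. Substituting each data point gives a linear system:
  16a + 4b + c = 37
  25a + 5b + c = 61
  36a + 6b + c = 91
Solving the system yields a = 3, b = -3, c = 1.
So q(u) = 3u² - 3u + 1.
The leading coefficient is 3.

3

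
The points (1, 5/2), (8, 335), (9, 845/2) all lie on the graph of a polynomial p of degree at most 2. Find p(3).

95/2

Write p(u) = au^2 + bu + c. Substituting each data point gives a linear system:
  a + b + c = 5/2
  64a + 8b + c = 335
  81a + 9b + c = 845/2
Solving the system yields a = 5, b = 5/2, c = -5.
So p(u) = 5u^2 + (5/2)u - 5.
Then p(3) = 95/2.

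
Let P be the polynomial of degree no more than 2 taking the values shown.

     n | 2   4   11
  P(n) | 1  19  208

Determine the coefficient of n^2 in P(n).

2

Write P(n) = an^2 + bn + c. Substituting each data point gives a linear system:
  4a + 2b + c = 1
  16a + 4b + c = 19
  121a + 11b + c = 208
Solving the system yields a = 2, b = -3, c = -1.
So P(n) = 2n^2 - 3n - 1.
The leading coefficient is 2.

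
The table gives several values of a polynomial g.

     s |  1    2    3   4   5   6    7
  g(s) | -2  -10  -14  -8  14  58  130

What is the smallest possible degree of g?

Forward differences of the values at s = 1, 2, 3, 4, 5, 6, 7:
  g  : -2  -10  -14  -8  14  58  130
  Δ  : -8  -4  6  22  44  72
  Δ^2: 4  10  16  22  28
  Δ^3: 6  6  6  6
  Δ^4: 0  0  0
  Δ^5: 0  0
  Δ^6: 0
The third differences are constant (6) and nonzero, while all higher differences vanish, so the minimal degree is 3.

3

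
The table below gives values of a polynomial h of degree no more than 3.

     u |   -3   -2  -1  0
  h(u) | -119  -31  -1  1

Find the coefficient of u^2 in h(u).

Write h(u) = au^3 + bu^2 + cu + d. Substituting each data point gives a linear system:
  -27a + 9b - 3c + d = -119
  -8a + 4b - 2c + d = -31
  -a + b - c + d = -1
  d = 1
Solving the system yields a = 5, b = 1, c = -2, d = 1.
So h(u) = 5u³ + u² - 2u + 1.
The coefficient of u^2 is 1.

1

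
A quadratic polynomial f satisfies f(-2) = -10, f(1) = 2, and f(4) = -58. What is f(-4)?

Forward differences of the values at s = -2, 1, 4:
  f  : -10  2  -58
  Δ  : 12  -60
  Δ^2: -72
The second differences are constant, confirming degree 2.
Interpolating (Newton forward form) and evaluating at s = -4 gives f(-4) = -58.

-58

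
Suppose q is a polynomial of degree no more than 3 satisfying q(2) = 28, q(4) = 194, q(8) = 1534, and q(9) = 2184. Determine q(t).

q(t) = 3t^3 - t + 6

Using the Lagrange interpolation formula with nodes 2, 4, 8, 9:
  L_0(t) = (t - 4)(t - 8)(t - 9) / -84
  L_1(t) = (t - 2)(t - 8)(t - 9) / 40
  L_2(t) = (t - 2)(t - 4)(t - 9) / -24
  L_3(t) = (t - 2)(t - 4)(t - 8) / 35
Then q(t) = 28·L_0(t) + 194·L_1(t) + 1534·L_2(t) + 2184·L_3(t).
Expanding and collecting terms gives q(t) = 3t^3 - t + 6.
Check: q(2) = 28. ✓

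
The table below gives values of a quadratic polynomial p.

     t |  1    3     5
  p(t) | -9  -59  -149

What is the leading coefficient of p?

-5

Write p(t) = at^2 + bt + c. Substituting each data point gives a linear system:
  a + b + c = -9
  9a + 3b + c = -59
  25a + 5b + c = -149
Solving the system yields a = -5, b = -5, c = 1.
So p(t) = -5t^2 - 5t + 1.
The leading coefficient is -5.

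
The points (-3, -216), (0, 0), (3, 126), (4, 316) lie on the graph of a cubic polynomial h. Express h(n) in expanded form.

h(n) = 6n^3 - 5n^2 + 3n

Write h(n) = an^3 + bn^2 + cn + d. Substituting each data point gives a linear system:
  -27a + 9b - 3c + d = -216
  d = 0
  27a + 9b + 3c + d = 126
  64a + 16b + 4c + d = 316
Solving the system yields a = 6, b = -5, c = 3, d = 0.
So h(n) = 6n^3 - 5n^2 + 3n.
Check: h(0) = 0. ✓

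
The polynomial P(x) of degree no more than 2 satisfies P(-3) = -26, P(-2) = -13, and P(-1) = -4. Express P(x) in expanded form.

P(x) = -2x^2 + 3x + 1

Using the Lagrange interpolation formula with nodes -3, -2, -1:
  L_0(x) = (x + 2)(x + 1) / 2
  L_1(x) = (x + 3)(x + 1) / -1
  L_2(x) = (x + 3)(x + 2) / 2
Then P(x) = -26·L_0(x) - 13·L_1(x) - 4·L_2(x).
Expanding and collecting terms gives P(x) = -2x² + 3x + 1.
Check: P(-3) = -26. ✓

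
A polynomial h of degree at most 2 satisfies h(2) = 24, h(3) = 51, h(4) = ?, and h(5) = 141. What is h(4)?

90

On equispaced nodes a degree-2 polynomial has vanishing third forward difference, so
  - h(2) + 3·h(3) - 3·h(4) + h(5) = 0.
Substituting the known values and solving for h(4):
  -3·h(4) = -270
  h(4) = 90.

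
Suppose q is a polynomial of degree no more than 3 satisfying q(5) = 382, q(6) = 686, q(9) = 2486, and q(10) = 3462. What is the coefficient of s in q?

6

Write q(s) = as^3 + bs^2 + cs + d. Substituting each data point gives a linear system:
  125a + 25b + 5c + d = 382
  216a + 36b + 6c + d = 686
  729a + 81b + 9c + d = 2486
  1000a + 100b + 10c + d = 3462
Solving the system yields a = 4, b = -6, c = 6, d = 2.
So q(s) = 4s^3 - 6s^2 + 6s + 2.
The coefficient of s is 6.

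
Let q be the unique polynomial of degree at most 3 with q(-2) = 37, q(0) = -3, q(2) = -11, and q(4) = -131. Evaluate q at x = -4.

253

Write q(x) = ax^3 + bx^2 + cx + d. Substituting each data point gives a linear system:
  -8a + 4b - 2c + d = 37
  d = -3
  8a + 4b + 2c + d = -11
  64a + 16b + 4c + d = -131
Solving the system yields a = -3, b = 4, c = 0, d = -3.
So q(x) = -3x³ + 4x² - 3.
Then q(-4) = 253.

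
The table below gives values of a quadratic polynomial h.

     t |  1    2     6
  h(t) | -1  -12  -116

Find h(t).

h(t) = -3t^2 - 2t + 4

Write h(t) = at^2 + bt + c. Substituting each data point gives a linear system:
  a + b + c = -1
  4a + 2b + c = -12
  36a + 6b + c = -116
Solving the system yields a = -3, b = -2, c = 4.
So h(t) = -3t^2 - 2t + 4.
Check: h(1) = -1. ✓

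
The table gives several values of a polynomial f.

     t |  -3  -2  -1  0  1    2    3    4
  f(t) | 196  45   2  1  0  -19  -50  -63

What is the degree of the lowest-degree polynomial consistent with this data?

Forward differences of the values at t = -3, -2, -1, 0, 1, 2, 3, 4:
  f  : 196  45  2  1  0  -19  -50  -63
  Δ  : -151  -43  -1  -1  -19  -31  -13
  Δ^2: 108  42  0  -18  -12  18
  Δ^3: -66  -42  -18  6  30
  Δ^4: 24  24  24  24
  Δ^5: 0  0  0
  Δ^6: 0  0
  Δ^7: 0
The fourth differences are constant (24) and nonzero, while all higher differences vanish, so the minimal degree is 4.

4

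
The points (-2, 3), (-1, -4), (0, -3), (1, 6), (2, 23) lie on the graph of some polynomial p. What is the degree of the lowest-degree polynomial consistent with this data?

Forward differences of the values at x = -2, -1, 0, 1, 2:
  p  : 3  -4  -3  6  23
  Δ  : -7  1  9  17
  Δ^2: 8  8  8
  Δ^3: 0  0
  Δ^4: 0
The second differences are constant (8) and nonzero, while all higher differences vanish, so the minimal degree is 2.

2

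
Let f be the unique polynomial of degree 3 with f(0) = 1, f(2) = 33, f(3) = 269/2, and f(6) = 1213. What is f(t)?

f(t) = 6t^3 - (3/2)t^2 - 5t + 1

Using the Lagrange interpolation formula with nodes 0, 2, 3, 6:
  L_0(t) = (t - 2)(t - 3)(t - 6) / -36
  L_1(t) = t(t - 3)(t - 6) / 8
  L_2(t) = t(t - 2)(t - 6) / -9
  L_3(t) = t(t - 2)(t - 3) / 72
Then f(t) = 1·L_0(t) + 33·L_1(t) + 269/2·L_2(t) + 1213·L_3(t).
Expanding and collecting terms gives f(t) = 6t^3 - (3/2)t^2 - 5t + 1.
Check: f(0) = 1. ✓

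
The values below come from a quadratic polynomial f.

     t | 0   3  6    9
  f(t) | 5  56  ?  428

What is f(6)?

197

The 3 known points determine the degree-2 polynomial uniquely.
Write f(t) = at^2 + bt + c. Substituting each data point gives a linear system:
  c = 5
  9a + 3b + c = 56
  81a + 9b + c = 428
Solving the system yields a = 5, b = 2, c = 5.
So f(t) = 5t² + 2t + 5.
Then f(6) = 197.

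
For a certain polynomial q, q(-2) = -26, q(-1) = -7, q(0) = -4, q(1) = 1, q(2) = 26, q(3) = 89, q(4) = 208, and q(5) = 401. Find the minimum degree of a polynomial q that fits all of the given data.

3

Forward differences of the values at t = -2, -1, 0, 1, 2, 3, 4, 5:
  q  : -26  -7  -4  1  26  89  208  401
  Δ  : 19  3  5  25  63  119  193
  Δ^2: -16  2  20  38  56  74
  Δ^3: 18  18  18  18  18
  Δ^4: 0  0  0  0
  Δ^5: 0  0  0
  Δ^6: 0  0
  Δ^7: 0
The third differences are constant (18) and nonzero, while all higher differences vanish, so the minimal degree is 3.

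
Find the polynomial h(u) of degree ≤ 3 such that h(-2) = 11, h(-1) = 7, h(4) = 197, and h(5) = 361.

h(u) = 2u^3 + 5u^2 - 3u + 1

Write h(u) = au^3 + bu^2 + cu + d. Substituting each data point gives a linear system:
  -8a + 4b - 2c + d = 11
  -a + b - c + d = 7
  64a + 16b + 4c + d = 197
  125a + 25b + 5c + d = 361
Solving the system yields a = 2, b = 5, c = -3, d = 1.
So h(u) = 2u^3 + 5u^2 - 3u + 1.
Check: h(4) = 197. ✓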